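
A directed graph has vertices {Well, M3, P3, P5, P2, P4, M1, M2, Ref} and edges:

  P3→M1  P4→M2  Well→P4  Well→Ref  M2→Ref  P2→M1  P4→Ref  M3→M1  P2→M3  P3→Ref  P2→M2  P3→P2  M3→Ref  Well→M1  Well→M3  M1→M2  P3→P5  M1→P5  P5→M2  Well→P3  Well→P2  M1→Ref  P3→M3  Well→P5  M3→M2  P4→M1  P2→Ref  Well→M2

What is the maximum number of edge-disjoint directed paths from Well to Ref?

Assign every edge capacity 1; by Menger, the answer equals the max flow.
Path Well→Ref (+1); total 1.
Path Well→M3→Ref (+1); total 2.
Path Well→P3→Ref (+1); total 3.
Path Well→P2→Ref (+1); total 4.
Path Well→P4→Ref (+1); total 5.
Path Well→M1→Ref (+1); total 6.
Path Well→M2→Ref (+1); total 7.
No residual Well→Ref path; max flow = 7.
Certifying cut of size 7: {M2→Ref, Well→M1, Well→M3, Well→P2, Well→P3, Well→P4, Well→Ref}.

7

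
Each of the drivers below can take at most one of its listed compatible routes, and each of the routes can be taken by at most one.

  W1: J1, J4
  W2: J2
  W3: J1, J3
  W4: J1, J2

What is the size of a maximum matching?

4

Unit-capacity flow: source→left, listed edges, right→sink; max matching = max flow.
Augmenting path W1→J1 (+1); matched 1.
Augmenting path W2→J2 (+1); matched 2.
Augmenting path W3→J3 (+1); matched 3.
Augmenting path W4→J1→W1→J4 (+1); matched 4.
No augmenting path remains; maximum matching = 4.
König certificate: {W1, W2, W3, W4} is a vertex cover of size 4 (every listed pair touches it), so no matching can be larger.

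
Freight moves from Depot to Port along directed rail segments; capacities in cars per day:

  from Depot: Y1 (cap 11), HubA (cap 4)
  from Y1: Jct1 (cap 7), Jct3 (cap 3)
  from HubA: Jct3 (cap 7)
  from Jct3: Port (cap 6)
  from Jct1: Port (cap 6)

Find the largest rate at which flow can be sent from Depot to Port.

Augment Depot→Y1→Jct3→Port: bottleneck 3, flow now 3.
Augment Depot→Y1→Jct1→Port: bottleneck 6, flow now 9.
Augment Depot→HubA→Jct3→Port: bottleneck 3, flow now 12.
No augmenting path remains; maximum flow = 12.
In the residual graph, reachable from Depot: {Depot, Y1, HubA, Jct3, Jct1}.
Min-cut edges: Jct3→Port (6), Jct1→Port (6); capacity 6 + 6 = 12.
This cut is saturated, so no flow can exceed 12.

12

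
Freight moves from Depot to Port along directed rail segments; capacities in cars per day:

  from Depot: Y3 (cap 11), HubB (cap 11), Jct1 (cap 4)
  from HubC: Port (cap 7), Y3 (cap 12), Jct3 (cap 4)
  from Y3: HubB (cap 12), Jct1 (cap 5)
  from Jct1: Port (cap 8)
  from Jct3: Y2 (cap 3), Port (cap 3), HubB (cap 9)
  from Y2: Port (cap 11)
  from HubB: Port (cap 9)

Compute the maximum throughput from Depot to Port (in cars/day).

17

Augment Depot→Jct1→Port: bottleneck 4, flow now 4.
Augment Depot→HubB→Port: bottleneck 9, flow now 13.
Augment Depot→Y3→Jct1→Port: bottleneck 4, flow now 17.
No augmenting path remains; maximum flow = 17.
In the residual graph, reachable from Depot: {Depot, Y3, Jct1, HubB}.
Min-cut edges: Jct1→Port (8), HubB→Port (9); capacity 8 + 9 = 17.
This cut is saturated, so no flow can exceed 17.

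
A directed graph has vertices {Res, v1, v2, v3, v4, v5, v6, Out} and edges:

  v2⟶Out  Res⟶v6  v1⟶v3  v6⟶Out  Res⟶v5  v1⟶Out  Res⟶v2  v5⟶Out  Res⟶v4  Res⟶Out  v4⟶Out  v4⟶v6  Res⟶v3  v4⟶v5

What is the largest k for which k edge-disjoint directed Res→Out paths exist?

Assign every edge capacity 1; by Menger, the answer equals the max flow.
Path Res→Out (+1); total 1.
Path Res→v2→Out (+1); total 2.
Path Res→v4→Out (+1); total 3.
Path Res→v5→Out (+1); total 4.
Path Res→v6→Out (+1); total 5.
No residual Res→Out path; max flow = 5.
Certifying cut of size 5: {Res→Out, Res→v2, Res→v4, Res→v5, Res→v6}.

5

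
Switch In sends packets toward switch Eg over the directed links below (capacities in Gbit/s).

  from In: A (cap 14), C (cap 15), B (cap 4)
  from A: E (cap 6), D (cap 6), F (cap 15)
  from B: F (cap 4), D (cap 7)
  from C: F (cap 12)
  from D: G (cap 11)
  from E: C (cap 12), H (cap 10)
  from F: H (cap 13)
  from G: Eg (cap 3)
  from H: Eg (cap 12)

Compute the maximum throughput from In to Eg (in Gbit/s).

15

Augment In→A→D→G→Eg: bottleneck 3, flow now 3.
Augment In→A→E→H→Eg: bottleneck 6, flow now 9.
Augment In→A→F→H→Eg: bottleneck 5, flow now 14.
Augment In→B→F→H→Eg: bottleneck 1, flow now 15.
No augmenting path remains; maximum flow = 15.
In the residual graph, reachable from In: {In, A, B, C, D, E, F, G, H}.
Min-cut edges: G→Eg (3), H→Eg (12); capacity 3 + 12 = 15.
This cut is saturated, so no flow can exceed 15.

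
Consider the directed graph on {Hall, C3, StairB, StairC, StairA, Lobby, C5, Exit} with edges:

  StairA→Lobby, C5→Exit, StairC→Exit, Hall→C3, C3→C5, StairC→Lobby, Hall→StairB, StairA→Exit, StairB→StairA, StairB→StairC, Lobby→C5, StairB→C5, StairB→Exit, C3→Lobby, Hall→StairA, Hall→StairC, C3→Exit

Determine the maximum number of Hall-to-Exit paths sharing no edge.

4

Assign every edge capacity 1; by Menger, the answer equals the max flow.
Path Hall→C3→Exit (+1); total 1.
Path Hall→StairB→Exit (+1); total 2.
Path Hall→StairC→Exit (+1); total 3.
Path Hall→StairA→Exit (+1); total 4.
No residual Hall→Exit path; max flow = 4.
Certifying cut of size 4: {Hall→C3, Hall→StairA, Hall→StairB, Hall→StairC}.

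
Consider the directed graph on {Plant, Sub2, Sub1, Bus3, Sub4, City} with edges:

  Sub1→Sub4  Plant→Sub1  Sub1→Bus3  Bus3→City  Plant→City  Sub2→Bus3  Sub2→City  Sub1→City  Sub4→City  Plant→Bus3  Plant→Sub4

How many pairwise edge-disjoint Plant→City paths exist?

4

Assign every edge capacity 1; by Menger, the answer equals the max flow.
Path Plant→City (+1); total 1.
Path Plant→Sub1→City (+1); total 2.
Path Plant→Bus3→City (+1); total 3.
Path Plant→Sub4→City (+1); total 4.
No residual Plant→City path; max flow = 4.
Certifying cut of size 4: {Plant→Bus3, Plant→City, Plant→Sub1, Plant→Sub4}.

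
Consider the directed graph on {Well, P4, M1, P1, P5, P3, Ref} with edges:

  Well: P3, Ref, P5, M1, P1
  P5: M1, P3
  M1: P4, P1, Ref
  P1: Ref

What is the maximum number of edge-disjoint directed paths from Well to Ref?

3

Assign every edge capacity 1; by Menger, the answer equals the max flow.
Path Well→Ref (+1); total 1.
Path Well→M1→Ref (+1); total 2.
Path Well→P1→Ref (+1); total 3.
No residual Well→Ref path; max flow = 3.
Certifying cut of size 3: {M1→Ref, P1→Ref, Well→Ref}.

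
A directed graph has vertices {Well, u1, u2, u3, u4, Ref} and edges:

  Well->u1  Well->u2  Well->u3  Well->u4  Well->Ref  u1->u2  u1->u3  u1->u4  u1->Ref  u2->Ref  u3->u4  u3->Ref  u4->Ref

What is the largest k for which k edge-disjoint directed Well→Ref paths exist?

5

Assign every edge capacity 1; by Menger, the answer equals the max flow.
Path Well→Ref (+1); total 1.
Path Well→u1→Ref (+1); total 2.
Path Well→u2→Ref (+1); total 3.
Path Well→u3→Ref (+1); total 4.
Path Well→u4→Ref (+1); total 5.
No residual Well→Ref path; max flow = 5.
Certifying cut of size 5: {Well→Ref, Well→u1, Well→u2, Well→u3, Well→u4}.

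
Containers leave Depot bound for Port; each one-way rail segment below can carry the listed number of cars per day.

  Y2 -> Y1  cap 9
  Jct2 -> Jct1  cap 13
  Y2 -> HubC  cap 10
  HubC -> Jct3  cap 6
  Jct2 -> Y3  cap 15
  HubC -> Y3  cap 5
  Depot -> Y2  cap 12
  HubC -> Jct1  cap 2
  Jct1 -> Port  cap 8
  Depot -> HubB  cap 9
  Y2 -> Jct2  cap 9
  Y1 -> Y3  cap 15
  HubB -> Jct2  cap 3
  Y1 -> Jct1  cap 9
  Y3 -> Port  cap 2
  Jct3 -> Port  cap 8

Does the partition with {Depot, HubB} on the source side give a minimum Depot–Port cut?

Given cut capacity: 12 + 3 = 15.
Augment Depot→HubB→Jct2→Y3→Port: bottleneck 2, flow now 2.
Augment Depot→HubB→Jct2→Jct1→Port: bottleneck 1, flow now 3.
Augment Depot→Y2→Jct2→Jct1→Port: bottleneck 7, flow now 10.
Augment Depot→Y2→HubC→Jct3→Port: bottleneck 5, flow now 15.
No augmenting path remains; maximum flow = 15.
Cut capacity 15 equals the max flow, so it is a minimum cut.

Yes — it is a minimum cut (capacity 15).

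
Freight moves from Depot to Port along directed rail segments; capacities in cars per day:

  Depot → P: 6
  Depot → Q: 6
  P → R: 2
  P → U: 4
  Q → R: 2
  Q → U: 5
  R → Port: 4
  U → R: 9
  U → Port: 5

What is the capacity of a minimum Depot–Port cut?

9

Augment Depot→P→R→Port: bottleneck 2, flow now 2.
Augment Depot→P→U→Port: bottleneck 4, flow now 6.
Augment Depot→Q→R→Port: bottleneck 2, flow now 8.
Augment Depot→Q→U→Port: bottleneck 1, flow now 9.
No augmenting path remains; maximum flow = 9.
By max-flow min-cut, the minimum cut capacity equals the max flow.
In the residual graph, reachable from Depot: {Depot, P, Q, R, U}.
Min-cut edges: R→Port (4), U→Port (5); capacity 4 + 5 = 9.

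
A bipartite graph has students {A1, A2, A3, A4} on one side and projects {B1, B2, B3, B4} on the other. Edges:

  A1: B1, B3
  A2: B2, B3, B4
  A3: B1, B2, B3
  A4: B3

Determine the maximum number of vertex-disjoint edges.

Unit-capacity flow: source→left, listed edges, right→sink; max matching = max flow.
Augmenting path A1→B1 (+1); matched 1.
Augmenting path A2→B2 (+1); matched 2.
Augmenting path A3→B3 (+1); matched 3.
Augmenting path A4→B3→A3→B2→A2→B4 (+1); matched 4.
No augmenting path remains; maximum matching = 4.
König certificate: {A1, A2, A3, A4} is a vertex cover of size 4 (every listed pair touches it), so no matching can be larger.

4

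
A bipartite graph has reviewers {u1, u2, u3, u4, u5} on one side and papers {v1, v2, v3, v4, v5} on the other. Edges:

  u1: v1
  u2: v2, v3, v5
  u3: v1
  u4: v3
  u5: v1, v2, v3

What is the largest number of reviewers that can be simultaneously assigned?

Unit-capacity flow: source→left, listed edges, right→sink; max matching = max flow.
Augmenting path u1→v1 (+1); matched 1.
Augmenting path u2→v2 (+1); matched 2.
Augmenting path u4→v3 (+1); matched 3.
Augmenting path u5→v2→u2→v5 (+1); matched 4.
No augmenting path remains; maximum matching = 4.
König certificate: {u2, u4, u5, v1} is a vertex cover of size 4 (every listed pair touches it), so no matching can be larger.

4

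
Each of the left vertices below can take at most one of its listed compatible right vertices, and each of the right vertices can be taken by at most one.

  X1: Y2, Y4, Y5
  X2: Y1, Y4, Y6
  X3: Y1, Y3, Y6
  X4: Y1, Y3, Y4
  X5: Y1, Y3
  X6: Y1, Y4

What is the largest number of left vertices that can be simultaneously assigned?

Unit-capacity flow: source→left, listed edges, right→sink; max matching = max flow.
Augmenting path X1→Y2 (+1); matched 1.
Augmenting path X2→Y1 (+1); matched 2.
Augmenting path X3→Y3 (+1); matched 3.
Augmenting path X4→Y4 (+1); matched 4.
Augmenting path X5→Y1→X2→Y6 (+1); matched 5.
No augmenting path remains; maximum matching = 5.
König certificate: {X1, Y1, Y3, Y4, Y6} is a vertex cover of size 5 (every listed pair touches it), so no matching can be larger.

5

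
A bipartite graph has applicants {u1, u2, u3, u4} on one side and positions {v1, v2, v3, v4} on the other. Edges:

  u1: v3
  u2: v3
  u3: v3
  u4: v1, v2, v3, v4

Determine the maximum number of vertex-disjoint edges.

Unit-capacity flow: source→left, listed edges, right→sink; max matching = max flow.
Augmenting path u1→v3 (+1); matched 1.
Augmenting path u4→v1 (+1); matched 2.
No augmenting path remains; maximum matching = 2.
König certificate: {u4, v3} is a vertex cover of size 2 (every listed pair touches it), so no matching can be larger.

2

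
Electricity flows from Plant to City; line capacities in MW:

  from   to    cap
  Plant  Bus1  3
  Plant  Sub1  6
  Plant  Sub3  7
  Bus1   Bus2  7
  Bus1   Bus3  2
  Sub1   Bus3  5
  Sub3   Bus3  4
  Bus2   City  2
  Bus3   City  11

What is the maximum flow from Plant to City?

12

Augment Plant→Bus1→Bus2→City: bottleneck 2, flow now 2.
Augment Plant→Bus1→Bus3→City: bottleneck 1, flow now 3.
Augment Plant→Sub1→Bus3→City: bottleneck 5, flow now 8.
Augment Plant→Sub3→Bus3→City: bottleneck 4, flow now 12.
No augmenting path remains; maximum flow = 12.
In the residual graph, reachable from Plant: {Plant, Sub1, Sub3}.
Min-cut edges: Plant→Bus1 (3), Sub1→Bus3 (5), Sub3→Bus3 (4); capacity 3 + 5 + 4 = 12.
This cut is saturated, so no flow can exceed 12.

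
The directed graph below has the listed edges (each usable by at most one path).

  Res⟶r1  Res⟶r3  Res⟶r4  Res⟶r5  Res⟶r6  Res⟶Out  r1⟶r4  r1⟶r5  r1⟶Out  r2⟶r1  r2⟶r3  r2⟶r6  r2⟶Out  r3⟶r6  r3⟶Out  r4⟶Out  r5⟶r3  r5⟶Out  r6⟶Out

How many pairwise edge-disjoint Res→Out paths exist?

Assign every edge capacity 1; by Menger, the answer equals the max flow.
Path Res→Out (+1); total 1.
Path Res→r1→Out (+1); total 2.
Path Res→r3→Out (+1); total 3.
Path Res→r4→Out (+1); total 4.
Path Res→r5→Out (+1); total 5.
Path Res→r6→Out (+1); total 6.
No residual Res→Out path; max flow = 6.
Certifying cut of size 6: {Res→Out, Res→r1, Res→r3, Res→r4, Res→r5, Res→r6}.

6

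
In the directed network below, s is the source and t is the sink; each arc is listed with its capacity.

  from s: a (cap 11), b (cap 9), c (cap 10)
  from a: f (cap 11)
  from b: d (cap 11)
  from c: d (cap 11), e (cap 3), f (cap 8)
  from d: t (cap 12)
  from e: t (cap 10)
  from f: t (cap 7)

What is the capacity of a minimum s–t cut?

Augment s→a→f→t: bottleneck 7, flow now 7.
Augment s→b→d→t: bottleneck 9, flow now 16.
Augment s→c→d→t: bottleneck 3, flow now 19.
Augment s→c→e→t: bottleneck 3, flow now 22.
No augmenting path remains; maximum flow = 22.
By max-flow min-cut, the minimum cut capacity equals the max flow.
In the residual graph, reachable from s: {s, a, b, c, d, f}.
Min-cut edges: c→e (3), d→t (12), f→t (7); capacity 3 + 12 + 7 = 22.

22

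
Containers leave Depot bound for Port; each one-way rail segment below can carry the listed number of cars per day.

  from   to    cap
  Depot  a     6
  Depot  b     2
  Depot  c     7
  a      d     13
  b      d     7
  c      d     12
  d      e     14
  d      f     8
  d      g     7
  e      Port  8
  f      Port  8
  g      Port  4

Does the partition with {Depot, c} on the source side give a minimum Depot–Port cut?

Given cut capacity: 6 + 2 + 12 = 20.
Augment Depot→a→d→e→Port: bottleneck 6, flow now 6.
Augment Depot→b→d→e→Port: bottleneck 2, flow now 8.
Augment Depot→c→d→f→Port: bottleneck 7, flow now 15.
No augmenting path remains; maximum flow = 15.
In the residual graph, reachable from Depot: {Depot}.
Min-cut edges: Depot→a (6), Depot→b (2), Depot→c (7); capacity 6 + 2 + 7 = 15.
Cut capacity 20 exceeds the max flow 15, so it is not minimum.

No — its capacity is 20, but the minimum cut has capacity 15.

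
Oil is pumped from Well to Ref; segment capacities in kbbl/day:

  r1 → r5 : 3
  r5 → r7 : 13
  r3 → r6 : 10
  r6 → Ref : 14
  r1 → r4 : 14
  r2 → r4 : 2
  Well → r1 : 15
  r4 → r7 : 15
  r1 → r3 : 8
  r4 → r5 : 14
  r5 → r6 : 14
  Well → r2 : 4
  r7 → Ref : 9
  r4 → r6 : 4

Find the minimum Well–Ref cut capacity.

17

Augment Well→r1→r3→r6→Ref: bottleneck 8, flow now 8.
Augment Well→r1→r4→r6→Ref: bottleneck 4, flow now 12.
Augment Well→r1→r4→r7→Ref: bottleneck 3, flow now 15.
Augment Well→r2→r4→r7→Ref: bottleneck 2, flow now 17.
No augmenting path remains; maximum flow = 17.
By max-flow min-cut, the minimum cut capacity equals the max flow.
In the residual graph, reachable from Well: {Well, r2}.
Min-cut edges: Well→r1 (15), r2→r4 (2); capacity 15 + 2 = 17.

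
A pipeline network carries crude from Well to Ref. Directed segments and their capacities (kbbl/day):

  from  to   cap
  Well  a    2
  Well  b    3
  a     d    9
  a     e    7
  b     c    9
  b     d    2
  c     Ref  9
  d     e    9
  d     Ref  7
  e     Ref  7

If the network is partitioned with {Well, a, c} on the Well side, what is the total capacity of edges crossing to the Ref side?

28

Edges leaving {Well, a, c}: Well→b (3), a→d (9), a→e (7), c→Ref (9).
Cut capacity = 3 + 9 + 7 + 9 = 28.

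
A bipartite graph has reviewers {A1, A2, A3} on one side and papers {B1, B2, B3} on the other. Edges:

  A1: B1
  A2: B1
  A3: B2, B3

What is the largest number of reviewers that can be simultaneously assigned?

Unit-capacity flow: source→left, listed edges, right→sink; max matching = max flow.
Augmenting path A1→B1 (+1); matched 1.
Augmenting path A3→B2 (+1); matched 2.
No augmenting path remains; maximum matching = 2.
König certificate: {A3, B1} is a vertex cover of size 2 (every listed pair touches it), so no matching can be larger.

2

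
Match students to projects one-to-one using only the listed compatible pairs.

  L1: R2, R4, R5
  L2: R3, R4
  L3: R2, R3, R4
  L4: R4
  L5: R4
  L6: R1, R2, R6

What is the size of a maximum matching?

5

Unit-capacity flow: source→left, listed edges, right→sink; max matching = max flow.
Augmenting path L1→R2 (+1); matched 1.
Augmenting path L2→R3 (+1); matched 2.
Augmenting path L3→R4 (+1); matched 3.
Augmenting path L6→R1 (+1); matched 4.
Augmenting path L4→R4→L3→R2→L1→R5 (+1); matched 5.
No augmenting path remains; maximum matching = 5.
König certificate: {L1, L2, L3, L6, R4} is a vertex cover of size 5 (every listed pair touches it), so no matching can be larger.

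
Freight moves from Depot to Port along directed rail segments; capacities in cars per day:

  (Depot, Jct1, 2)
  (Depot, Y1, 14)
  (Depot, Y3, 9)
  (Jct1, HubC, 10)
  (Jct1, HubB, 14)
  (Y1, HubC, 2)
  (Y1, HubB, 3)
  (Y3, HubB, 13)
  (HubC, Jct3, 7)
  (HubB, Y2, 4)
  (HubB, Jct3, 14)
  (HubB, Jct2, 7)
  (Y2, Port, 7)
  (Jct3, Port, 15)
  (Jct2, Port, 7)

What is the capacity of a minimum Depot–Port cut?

Augment Depot→Jct1→HubC→Jct3→Port: bottleneck 2, flow now 2.
Augment Depot→Y1→HubC→Jct3→Port: bottleneck 2, flow now 4.
Augment Depot→Y1→HubB→Y2→Port: bottleneck 3, flow now 7.
Augment Depot→Y3→HubB→Y2→Port: bottleneck 1, flow now 8.
Augment Depot→Y3→HubB→Jct3→Port: bottleneck 8, flow now 16.
No augmenting path remains; maximum flow = 16.
By max-flow min-cut, the minimum cut capacity equals the max flow.
In the residual graph, reachable from Depot: {Depot, Y1}.
Min-cut edges: Depot→Jct1 (2), Depot→Y3 (9), Y1→HubC (2), Y1→HubB (3); capacity 2 + 9 + 2 + 3 = 16.

16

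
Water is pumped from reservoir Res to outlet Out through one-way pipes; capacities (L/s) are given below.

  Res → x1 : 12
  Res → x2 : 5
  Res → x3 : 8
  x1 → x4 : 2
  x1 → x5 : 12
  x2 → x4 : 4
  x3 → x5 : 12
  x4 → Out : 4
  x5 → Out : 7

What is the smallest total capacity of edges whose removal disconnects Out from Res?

Augment Res→x1→x4→Out: bottleneck 2, flow now 2.
Augment Res→x1→x5→Out: bottleneck 7, flow now 9.
Augment Res→x2→x4→Out: bottleneck 2, flow now 11.
No augmenting path remains; maximum flow = 11.
By max-flow min-cut, the minimum cut capacity equals the max flow.
In the residual graph, reachable from Res: {Res, x1, x2, x3, x4, x5}.
Min-cut edges: x4→Out (4), x5→Out (7); capacity 4 + 7 = 11.

11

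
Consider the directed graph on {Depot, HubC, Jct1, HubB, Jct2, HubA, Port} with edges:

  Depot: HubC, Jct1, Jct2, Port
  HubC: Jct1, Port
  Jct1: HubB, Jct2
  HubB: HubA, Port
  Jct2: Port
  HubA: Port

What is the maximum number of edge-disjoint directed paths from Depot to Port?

Assign every edge capacity 1; by Menger, the answer equals the max flow.
Path Depot→Port (+1); total 1.
Path Depot→HubC→Port (+1); total 2.
Path Depot→Jct2→Port (+1); total 3.
Path Depot→Jct1→HubB→Port (+1); total 4.
No residual Depot→Port path; max flow = 4.
Certifying cut of size 4: {Depot→HubC, Depot→Jct1, Depot→Jct2, Depot→Port}.

4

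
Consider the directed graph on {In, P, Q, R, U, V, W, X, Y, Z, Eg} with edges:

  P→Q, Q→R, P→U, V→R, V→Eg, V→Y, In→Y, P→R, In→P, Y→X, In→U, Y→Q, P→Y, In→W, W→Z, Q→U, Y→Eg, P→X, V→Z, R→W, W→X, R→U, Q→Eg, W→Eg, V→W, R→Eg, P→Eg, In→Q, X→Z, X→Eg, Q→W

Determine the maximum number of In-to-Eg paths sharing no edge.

Assign every edge capacity 1; by Menger, the answer equals the max flow.
Path In→P→Eg (+1); total 1.
Path In→Q→Eg (+1); total 2.
Path In→W→Eg (+1); total 3.
Path In→Y→Eg (+1); total 4.
No residual In→Eg path; max flow = 4.
Certifying cut of size 4: {In→P, In→Q, In→W, In→Y}.

4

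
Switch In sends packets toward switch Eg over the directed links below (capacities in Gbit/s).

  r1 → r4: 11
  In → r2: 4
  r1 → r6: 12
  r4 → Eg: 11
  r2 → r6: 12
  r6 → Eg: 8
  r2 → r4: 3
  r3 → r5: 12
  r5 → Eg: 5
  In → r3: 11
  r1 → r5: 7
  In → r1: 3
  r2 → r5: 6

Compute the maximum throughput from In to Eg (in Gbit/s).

Augment In→r1→r4→Eg: bottleneck 3, flow now 3.
Augment In→r2→r4→Eg: bottleneck 3, flow now 6.
Augment In→r2→r5→Eg: bottleneck 1, flow now 7.
Augment In→r3→r5→Eg: bottleneck 4, flow now 11.
Augment In→r3→r5→r2→r6→Eg: bottleneck 1, flow now 12. (uses reverse residual edge)
No augmenting path remains; maximum flow = 12.
In the residual graph, reachable from In: {In, r3, r5}.
Min-cut edges: In→r1 (3), In→r2 (4), r5→Eg (5); capacity 3 + 4 + 5 = 12.
This cut is saturated, so no flow can exceed 12.

12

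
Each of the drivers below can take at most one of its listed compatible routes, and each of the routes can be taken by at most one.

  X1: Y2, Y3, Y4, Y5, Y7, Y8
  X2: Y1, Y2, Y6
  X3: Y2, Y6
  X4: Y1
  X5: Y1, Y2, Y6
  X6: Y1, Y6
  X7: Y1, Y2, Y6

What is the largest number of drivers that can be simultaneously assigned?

Unit-capacity flow: source→left, listed edges, right→sink; max matching = max flow.
Augmenting path X1→Y2 (+1); matched 1.
Augmenting path X2→Y1 (+1); matched 2.
Augmenting path X3→Y6 (+1); matched 3.
Augmenting path X5→Y2→X1→Y3 (+1); matched 4.
No augmenting path remains; maximum matching = 4.
König certificate: {X1, Y1, Y2, Y6} is a vertex cover of size 4 (every listed pair touches it), so no matching can be larger.

4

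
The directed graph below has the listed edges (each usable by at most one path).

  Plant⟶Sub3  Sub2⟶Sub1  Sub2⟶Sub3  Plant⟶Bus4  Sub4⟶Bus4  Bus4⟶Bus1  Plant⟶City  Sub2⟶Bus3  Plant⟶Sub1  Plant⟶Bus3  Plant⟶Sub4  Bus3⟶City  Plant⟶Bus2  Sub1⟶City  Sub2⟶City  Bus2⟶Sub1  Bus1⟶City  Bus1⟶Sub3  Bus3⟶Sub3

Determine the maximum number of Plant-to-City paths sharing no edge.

Assign every edge capacity 1; by Menger, the answer equals the max flow.
Path Plant→City (+1); total 1.
Path Plant→Sub1→City (+1); total 2.
Path Plant→Bus3→City (+1); total 3.
Path Plant→Bus4→Bus1→City (+1); total 4.
No residual Plant→City path; max flow = 4.
Certifying cut of size 4: {Bus4→Bus1, Plant→Bus3, Plant→City, Sub1→City}.

4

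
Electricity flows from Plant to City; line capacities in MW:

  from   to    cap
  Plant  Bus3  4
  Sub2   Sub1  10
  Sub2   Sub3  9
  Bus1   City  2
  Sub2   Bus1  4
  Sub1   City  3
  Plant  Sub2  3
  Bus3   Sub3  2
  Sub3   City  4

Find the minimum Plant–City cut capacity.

5

Augment Plant→Sub2→Sub3→City: bottleneck 3, flow now 3.
Augment Plant→Bus3→Sub3→City: bottleneck 1, flow now 4.
Augment Plant→Bus3→Sub3→Sub2→Sub1→City: bottleneck 1, flow now 5. (uses reverse residual edge)
No augmenting path remains; maximum flow = 5.
By max-flow min-cut, the minimum cut capacity equals the max flow.
In the residual graph, reachable from Plant: {Plant, Bus3}.
Min-cut edges: Plant→Sub2 (3), Bus3→Sub3 (2); capacity 3 + 2 = 5.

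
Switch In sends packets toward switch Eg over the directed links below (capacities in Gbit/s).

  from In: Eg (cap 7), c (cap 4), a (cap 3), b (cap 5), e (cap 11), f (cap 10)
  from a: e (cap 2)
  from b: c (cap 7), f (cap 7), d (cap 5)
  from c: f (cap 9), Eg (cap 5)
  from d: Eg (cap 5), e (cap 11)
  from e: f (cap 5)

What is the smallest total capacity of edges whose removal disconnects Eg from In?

Augment In→Eg: bottleneck 7, flow now 7.
Augment In→c→Eg: bottleneck 4, flow now 11.
Augment In→b→c→Eg: bottleneck 1, flow now 12.
Augment In→b→d→Eg: bottleneck 4, flow now 16.
No augmenting path remains; maximum flow = 16.
By max-flow min-cut, the minimum cut capacity equals the max flow.
In the residual graph, reachable from In: {In, a, e, f}.
Min-cut edges: In→b (5), In→c (4), In→Eg (7); capacity 5 + 4 + 7 = 16.

16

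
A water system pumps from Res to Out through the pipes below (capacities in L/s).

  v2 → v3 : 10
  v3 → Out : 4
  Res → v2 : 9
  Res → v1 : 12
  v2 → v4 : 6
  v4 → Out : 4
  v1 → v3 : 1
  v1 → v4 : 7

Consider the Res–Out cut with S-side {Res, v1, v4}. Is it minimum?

No — its capacity is 14, but the minimum cut has capacity 8.

Given cut capacity: 9 + 1 + 4 = 14.
Augment Res→v1→v3→Out: bottleneck 1, flow now 1.
Augment Res→v1→v4→Out: bottleneck 4, flow now 5.
Augment Res→v2→v3→Out: bottleneck 3, flow now 8.
No augmenting path remains; maximum flow = 8.
In the residual graph, reachable from Res: {Res, v1, v2, v3, v4}.
Min-cut edges: v3→Out (4), v4→Out (4); capacity 4 + 4 = 8.
Cut capacity 14 exceeds the max flow 8, so it is not minimum.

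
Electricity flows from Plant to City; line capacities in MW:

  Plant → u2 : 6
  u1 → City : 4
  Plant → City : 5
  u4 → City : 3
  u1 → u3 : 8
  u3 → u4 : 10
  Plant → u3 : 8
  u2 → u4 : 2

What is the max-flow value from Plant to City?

Augment Plant→City: bottleneck 5, flow now 5.
Augment Plant→u2→u4→City: bottleneck 2, flow now 7.
Augment Plant→u3→u4→City: bottleneck 1, flow now 8.
No augmenting path remains; maximum flow = 8.
In the residual graph, reachable from Plant: {Plant, u2, u3, u4}.
Min-cut edges: Plant→City (5), u4→City (3); capacity 5 + 3 = 8.
This cut is saturated, so no flow can exceed 8.

8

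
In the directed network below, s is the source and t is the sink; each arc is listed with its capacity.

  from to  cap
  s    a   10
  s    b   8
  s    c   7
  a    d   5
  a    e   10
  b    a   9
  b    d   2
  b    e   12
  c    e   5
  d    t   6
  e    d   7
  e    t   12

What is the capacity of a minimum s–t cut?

Augment s→a→d→t: bottleneck 5, flow now 5.
Augment s→a→e→t: bottleneck 5, flow now 10.
Augment s→b→d→t: bottleneck 1, flow now 11.
Augment s→b→e→t: bottleneck 7, flow now 18.
No augmenting path remains; maximum flow = 18.
By max-flow min-cut, the minimum cut capacity equals the max flow.
In the residual graph, reachable from s: {s, a, b, c, d, e}.
Min-cut edges: d→t (6), e→t (12); capacity 6 + 12 = 18.

18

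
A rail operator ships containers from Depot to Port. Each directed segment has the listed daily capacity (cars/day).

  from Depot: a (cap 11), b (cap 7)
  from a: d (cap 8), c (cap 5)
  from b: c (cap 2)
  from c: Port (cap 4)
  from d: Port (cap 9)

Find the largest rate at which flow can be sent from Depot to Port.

12

Augment Depot→a→c→Port: bottleneck 4, flow now 4.
Augment Depot→a→d→Port: bottleneck 7, flow now 11.
Augment Depot→b→c→a→d→Port: bottleneck 1, flow now 12. (uses reverse residual edge)
No augmenting path remains; maximum flow = 12.
In the residual graph, reachable from Depot: {Depot, a, b, c}.
Min-cut edges: a→d (8), c→Port (4); capacity 8 + 4 = 12.
This cut is saturated, so no flow can exceed 12.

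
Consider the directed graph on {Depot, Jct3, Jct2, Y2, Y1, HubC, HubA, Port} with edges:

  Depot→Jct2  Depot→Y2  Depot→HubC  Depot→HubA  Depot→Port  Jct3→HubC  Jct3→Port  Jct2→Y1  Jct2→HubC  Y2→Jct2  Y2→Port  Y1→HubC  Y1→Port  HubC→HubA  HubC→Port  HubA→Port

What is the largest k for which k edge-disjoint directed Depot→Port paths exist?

Assign every edge capacity 1; by Menger, the answer equals the max flow.
Path Depot→Port (+1); total 1.
Path Depot→Y2→Port (+1); total 2.
Path Depot→HubC→Port (+1); total 3.
Path Depot→HubA→Port (+1); total 4.
Path Depot→Jct2→Y1→Port (+1); total 5.
No residual Depot→Port path; max flow = 5.
Certifying cut of size 5: {Depot→HubA, Depot→HubC, Depot→Jct2, Depot→Port, Depot→Y2}.

5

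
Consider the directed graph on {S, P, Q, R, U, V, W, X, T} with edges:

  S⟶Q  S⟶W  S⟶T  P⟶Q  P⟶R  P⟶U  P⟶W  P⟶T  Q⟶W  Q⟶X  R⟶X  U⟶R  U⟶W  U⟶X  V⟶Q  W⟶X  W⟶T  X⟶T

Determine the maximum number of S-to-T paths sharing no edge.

3

Assign every edge capacity 1; by Menger, the answer equals the max flow.
Path S→T (+1); total 1.
Path S→W→T (+1); total 2.
Path S→Q→X→T (+1); total 3.
No residual S→T path; max flow = 3.
Certifying cut of size 3: {S→Q, S→T, S→W}.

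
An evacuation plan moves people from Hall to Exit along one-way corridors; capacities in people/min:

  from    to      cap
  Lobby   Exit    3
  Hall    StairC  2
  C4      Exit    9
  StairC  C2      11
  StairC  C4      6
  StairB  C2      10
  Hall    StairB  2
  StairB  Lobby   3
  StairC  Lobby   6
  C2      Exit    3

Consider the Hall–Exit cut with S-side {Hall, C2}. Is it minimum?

Given cut capacity: 2 + 2 + 3 = 7.
Augment Hall→StairB→Lobby→Exit: bottleneck 2, flow now 2.
Augment Hall→StairC→C4→Exit: bottleneck 2, flow now 4.
No augmenting path remains; maximum flow = 4.
In the residual graph, reachable from Hall: {Hall}.
Min-cut edges: Hall→StairB (2), Hall→StairC (2); capacity 2 + 2 = 4.
Cut capacity 7 exceeds the max flow 4, so it is not minimum.

No — its capacity is 7, but the minimum cut has capacity 4.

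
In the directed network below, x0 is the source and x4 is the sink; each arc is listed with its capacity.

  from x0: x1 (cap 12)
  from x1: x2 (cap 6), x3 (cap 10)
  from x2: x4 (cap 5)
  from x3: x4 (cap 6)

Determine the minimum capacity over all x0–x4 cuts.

Augment x0→x1→x2→x4: bottleneck 5, flow now 5.
Augment x0→x1→x3→x4: bottleneck 6, flow now 11.
No augmenting path remains; maximum flow = 11.
By max-flow min-cut, the minimum cut capacity equals the max flow.
In the residual graph, reachable from x0: {x0, x1, x2, x3}.
Min-cut edges: x2→x4 (5), x3→x4 (6); capacity 5 + 6 = 11.

11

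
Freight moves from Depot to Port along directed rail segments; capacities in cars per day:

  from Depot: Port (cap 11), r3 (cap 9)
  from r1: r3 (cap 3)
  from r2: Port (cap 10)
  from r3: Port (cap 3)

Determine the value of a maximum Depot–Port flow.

14

Augment Depot→Port: bottleneck 11, flow now 11.
Augment Depot→r3→Port: bottleneck 3, flow now 14.
No augmenting path remains; maximum flow = 14.
In the residual graph, reachable from Depot: {Depot, r3}.
Min-cut edges: Depot→Port (11), r3→Port (3); capacity 11 + 3 = 14.
This cut is saturated, so no flow can exceed 14.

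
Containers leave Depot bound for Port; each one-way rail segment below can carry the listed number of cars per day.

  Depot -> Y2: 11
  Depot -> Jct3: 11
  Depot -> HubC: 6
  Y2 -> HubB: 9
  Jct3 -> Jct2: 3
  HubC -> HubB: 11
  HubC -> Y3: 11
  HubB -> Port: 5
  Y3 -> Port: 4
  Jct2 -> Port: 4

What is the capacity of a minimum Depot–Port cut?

Augment Depot→Y2→HubB→Port: bottleneck 5, flow now 5.
Augment Depot→Jct3→Jct2→Port: bottleneck 3, flow now 8.
Augment Depot→HubC→Y3→Port: bottleneck 4, flow now 12.
No augmenting path remains; maximum flow = 12.
By max-flow min-cut, the minimum cut capacity equals the max flow.
In the residual graph, reachable from Depot: {Depot, Y2, Jct3, HubC, HubB, Y3}.
Min-cut edges: Jct3→Jct2 (3), HubB→Port (5), Y3→Port (4); capacity 3 + 5 + 4 = 12.

12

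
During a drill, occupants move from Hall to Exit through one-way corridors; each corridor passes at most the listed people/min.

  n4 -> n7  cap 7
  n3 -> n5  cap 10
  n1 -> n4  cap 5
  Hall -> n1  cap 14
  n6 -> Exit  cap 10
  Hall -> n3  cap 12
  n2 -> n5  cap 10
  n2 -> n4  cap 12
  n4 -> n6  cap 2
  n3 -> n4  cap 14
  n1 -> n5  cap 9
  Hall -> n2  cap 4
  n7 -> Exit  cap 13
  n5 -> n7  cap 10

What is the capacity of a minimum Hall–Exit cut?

Augment Hall→n1→n4→n6→Exit: bottleneck 2, flow now 2.
Augment Hall→n1→n4→n7→Exit: bottleneck 3, flow now 5.
Augment Hall→n1→n5→n7→Exit: bottleneck 9, flow now 14.
Augment Hall→n2→n4→n7→Exit: bottleneck 1, flow now 15.
No augmenting path remains; maximum flow = 15.
By max-flow min-cut, the minimum cut capacity equals the max flow.
In the residual graph, reachable from Hall: {Hall, n1, n2, n3, n4, n5, n7}.
Min-cut edges: n4→n6 (2), n7→Exit (13); capacity 2 + 13 = 15.

15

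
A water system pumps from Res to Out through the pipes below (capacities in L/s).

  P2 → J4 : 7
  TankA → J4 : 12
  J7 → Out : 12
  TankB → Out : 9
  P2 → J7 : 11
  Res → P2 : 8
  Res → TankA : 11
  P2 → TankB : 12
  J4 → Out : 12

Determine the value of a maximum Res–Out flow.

Augment Res→TankA→J4→Out: bottleneck 11, flow now 11.
Augment Res→P2→J4→Out: bottleneck 1, flow now 12.
Augment Res→P2→TankB→Out: bottleneck 7, flow now 19.
No augmenting path remains; maximum flow = 19.
In the residual graph, reachable from Res: {Res}.
Min-cut edges: Res→TankA (11), Res→P2 (8); capacity 11 + 8 = 19.
This cut is saturated, so no flow can exceed 19.

19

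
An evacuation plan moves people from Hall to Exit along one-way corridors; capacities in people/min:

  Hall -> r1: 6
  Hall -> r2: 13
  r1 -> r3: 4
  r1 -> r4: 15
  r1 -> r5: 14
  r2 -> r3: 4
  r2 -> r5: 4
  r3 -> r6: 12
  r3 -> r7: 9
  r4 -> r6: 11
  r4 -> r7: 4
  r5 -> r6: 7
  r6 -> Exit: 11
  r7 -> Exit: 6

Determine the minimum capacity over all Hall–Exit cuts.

14

Augment Hall→r1→r3→r6→Exit: bottleneck 4, flow now 4.
Augment Hall→r1→r4→r6→Exit: bottleneck 2, flow now 6.
Augment Hall→r2→r3→r6→Exit: bottleneck 4, flow now 10.
Augment Hall→r2→r5→r6→Exit: bottleneck 1, flow now 11.
Augment Hall→r2→r5→r6→r3→r7→Exit: bottleneck 3, flow now 14. (uses reverse residual edge)
No augmenting path remains; maximum flow = 14.
By max-flow min-cut, the minimum cut capacity equals the max flow.
In the residual graph, reachable from Hall: {Hall, r2}.
Min-cut edges: Hall→r1 (6), r2→r3 (4), r2→r5 (4); capacity 6 + 4 + 4 = 14.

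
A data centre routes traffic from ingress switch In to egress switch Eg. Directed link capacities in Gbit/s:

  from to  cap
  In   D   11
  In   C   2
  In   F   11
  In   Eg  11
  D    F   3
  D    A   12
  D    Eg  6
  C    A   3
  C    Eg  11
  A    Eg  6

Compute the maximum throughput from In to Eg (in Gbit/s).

24

Augment In→Eg: bottleneck 11, flow now 11.
Augment In→D→Eg: bottleneck 6, flow now 17.
Augment In→C→Eg: bottleneck 2, flow now 19.
Augment In→D→A→Eg: bottleneck 5, flow now 24.
No augmenting path remains; maximum flow = 24.
In the residual graph, reachable from In: {In, F}.
Min-cut edges: In→D (11), In→C (2), In→Eg (11); capacity 11 + 2 + 11 = 24.
This cut is saturated, so no flow can exceed 24.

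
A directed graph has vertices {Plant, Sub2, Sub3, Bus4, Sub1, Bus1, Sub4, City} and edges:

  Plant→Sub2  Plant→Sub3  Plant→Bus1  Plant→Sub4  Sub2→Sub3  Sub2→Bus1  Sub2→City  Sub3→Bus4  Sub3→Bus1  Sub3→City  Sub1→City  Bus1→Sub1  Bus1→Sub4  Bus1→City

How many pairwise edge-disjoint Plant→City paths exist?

3

Assign every edge capacity 1; by Menger, the answer equals the max flow.
Path Plant→Sub2→City (+1); total 1.
Path Plant→Sub3→City (+1); total 2.
Path Plant→Bus1→City (+1); total 3.
No residual Plant→City path; max flow = 3.
Certifying cut of size 3: {Plant→Bus1, Plant→Sub2, Plant→Sub3}.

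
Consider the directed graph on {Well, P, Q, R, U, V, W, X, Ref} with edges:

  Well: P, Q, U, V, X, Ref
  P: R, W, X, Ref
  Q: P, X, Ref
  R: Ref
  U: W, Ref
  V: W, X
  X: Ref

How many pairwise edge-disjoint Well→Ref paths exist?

Assign every edge capacity 1; by Menger, the answer equals the max flow.
Path Well→Ref (+1); total 1.
Path Well→P→Ref (+1); total 2.
Path Well→Q→Ref (+1); total 3.
Path Well→U→Ref (+1); total 4.
Path Well→X→Ref (+1); total 5.
No residual Well→Ref path; max flow = 5.
Certifying cut of size 5: {Well→P, Well→Q, Well→Ref, Well→U, X→Ref}.

5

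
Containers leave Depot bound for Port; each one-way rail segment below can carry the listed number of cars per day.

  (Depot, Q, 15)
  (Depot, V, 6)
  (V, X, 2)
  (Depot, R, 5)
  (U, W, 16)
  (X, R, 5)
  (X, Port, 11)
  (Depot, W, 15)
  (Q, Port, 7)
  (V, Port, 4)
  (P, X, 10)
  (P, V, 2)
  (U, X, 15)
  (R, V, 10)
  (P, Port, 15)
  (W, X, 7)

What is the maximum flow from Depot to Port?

20

Augment Depot→Q→Port: bottleneck 7, flow now 7.
Augment Depot→V→Port: bottleneck 4, flow now 11.
Augment Depot→V→X→Port: bottleneck 2, flow now 13.
Augment Depot→W→X→Port: bottleneck 7, flow now 20.
No augmenting path remains; maximum flow = 20.
In the residual graph, reachable from Depot: {Depot, Q, R, V, W}.
Min-cut edges: Q→Port (7), V→X (2), V→Port (4), W→X (7); capacity 7 + 2 + 4 + 7 = 20.
This cut is saturated, so no flow can exceed 20.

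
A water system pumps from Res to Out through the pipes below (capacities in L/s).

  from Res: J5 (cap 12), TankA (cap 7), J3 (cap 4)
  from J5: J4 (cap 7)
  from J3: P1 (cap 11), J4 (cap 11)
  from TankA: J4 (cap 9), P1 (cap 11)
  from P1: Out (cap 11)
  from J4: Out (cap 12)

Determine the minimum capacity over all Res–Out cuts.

Augment Res→J5→J4→Out: bottleneck 7, flow now 7.
Augment Res→J3→P1→Out: bottleneck 4, flow now 11.
Augment Res→TankA→P1→Out: bottleneck 7, flow now 18.
No augmenting path remains; maximum flow = 18.
By max-flow min-cut, the minimum cut capacity equals the max flow.
In the residual graph, reachable from Res: {Res, J5}.
Min-cut edges: Res→J3 (4), Res→TankA (7), J5→J4 (7); capacity 4 + 7 + 7 = 18.

18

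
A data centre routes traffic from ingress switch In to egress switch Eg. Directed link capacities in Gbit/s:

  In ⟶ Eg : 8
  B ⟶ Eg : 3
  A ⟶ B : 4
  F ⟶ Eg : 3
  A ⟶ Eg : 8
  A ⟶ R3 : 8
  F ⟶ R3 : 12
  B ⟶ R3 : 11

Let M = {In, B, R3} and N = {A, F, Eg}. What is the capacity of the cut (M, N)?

11

Edges leaving {In, B, R3}: In→Eg (8), B→Eg (3).
Cut capacity = 8 + 3 = 11.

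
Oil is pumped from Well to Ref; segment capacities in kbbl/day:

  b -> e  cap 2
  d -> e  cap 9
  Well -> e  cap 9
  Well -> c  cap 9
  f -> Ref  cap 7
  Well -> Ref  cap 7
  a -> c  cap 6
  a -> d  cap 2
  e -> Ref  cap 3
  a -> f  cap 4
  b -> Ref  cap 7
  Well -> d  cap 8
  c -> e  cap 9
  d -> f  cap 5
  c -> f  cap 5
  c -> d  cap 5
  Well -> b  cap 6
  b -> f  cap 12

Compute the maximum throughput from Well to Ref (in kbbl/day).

Augment Well→Ref: bottleneck 7, flow now 7.
Augment Well→b→Ref: bottleneck 6, flow now 13.
Augment Well→e→Ref: bottleneck 3, flow now 16.
Augment Well→c→f→Ref: bottleneck 5, flow now 21.
Augment Well→d→f→Ref: bottleneck 2, flow now 23.
No augmenting path remains; maximum flow = 23.
In the residual graph, reachable from Well: {Well, c, d, e, f}.
Min-cut edges: Well→b (6), Well→Ref (7), e→Ref (3), f→Ref (7); capacity 6 + 7 + 3 + 7 = 23.
This cut is saturated, so no flow can exceed 23.

23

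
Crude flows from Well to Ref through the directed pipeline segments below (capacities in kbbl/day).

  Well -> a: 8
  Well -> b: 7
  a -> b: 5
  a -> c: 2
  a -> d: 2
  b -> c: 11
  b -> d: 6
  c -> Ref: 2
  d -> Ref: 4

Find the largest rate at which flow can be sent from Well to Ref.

Augment Well→a→c→Ref: bottleneck 2, flow now 2.
Augment Well→a→d→Ref: bottleneck 2, flow now 4.
Augment Well→b→d→Ref: bottleneck 2, flow now 6.
No augmenting path remains; maximum flow = 6.
In the residual graph, reachable from Well: {Well, a, b, c, d}.
Min-cut edges: c→Ref (2), d→Ref (4); capacity 2 + 4 = 6.
This cut is saturated, so no flow can exceed 6.

6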